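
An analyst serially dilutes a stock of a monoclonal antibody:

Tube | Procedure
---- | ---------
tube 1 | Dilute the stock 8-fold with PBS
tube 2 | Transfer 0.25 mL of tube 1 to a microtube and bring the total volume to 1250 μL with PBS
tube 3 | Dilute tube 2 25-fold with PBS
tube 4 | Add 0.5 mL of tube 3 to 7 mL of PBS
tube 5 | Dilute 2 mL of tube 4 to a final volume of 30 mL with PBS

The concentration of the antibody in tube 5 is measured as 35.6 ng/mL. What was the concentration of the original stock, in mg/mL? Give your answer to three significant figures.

Step 1: 8-fold → factor 8
Step 2: 0.25 mL brought to 1250 μL → factor 1.25/0.25 = 5
Step 3: 25-fold → factor 25
Step 4: 0.5 mL + 7 mL = 7.5 mL total → factor 7.5/0.5 = 15
Step 5: 2 mL brought to 30 mL → factor 30/2 = 15
Overall dilution factor = 8 × 5 × 25 × 15 × 15 = 2.25 × 10^5
Stock = 35.6 ng/mL × 2.25 × 10^5 = 8.010 × 10^6 ng/mL = 8.01 mg/mL

8.01 mg/mL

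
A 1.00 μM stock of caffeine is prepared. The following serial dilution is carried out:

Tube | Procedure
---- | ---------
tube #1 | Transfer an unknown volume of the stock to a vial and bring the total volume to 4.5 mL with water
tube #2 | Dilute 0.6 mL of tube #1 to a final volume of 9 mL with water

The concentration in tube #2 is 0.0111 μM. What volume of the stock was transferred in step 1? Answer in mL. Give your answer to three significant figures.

0.749 mL

Step 1: v brought to 4.5 mL → factor = 4.5 mL/v
Step 2: 0.6 mL brought to 9 mL → factor 9/0.6 = 15
Product of known-step factors = 15
Overall factor = 1.00 μM / (0.0111 μM) = 90.09
Step-1 factor = 90.09 / 15 = 6.006
v = 4.5 mL / 6.006 = 0.749 mL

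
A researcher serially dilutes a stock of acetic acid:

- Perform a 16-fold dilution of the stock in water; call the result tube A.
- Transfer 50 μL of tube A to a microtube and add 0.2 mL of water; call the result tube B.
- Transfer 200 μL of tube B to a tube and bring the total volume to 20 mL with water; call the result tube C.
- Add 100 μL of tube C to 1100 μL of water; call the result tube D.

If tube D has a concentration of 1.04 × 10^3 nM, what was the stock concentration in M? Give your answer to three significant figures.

Step 1: 16-fold → factor 16
Step 2: 50 μL + 0.2 mL = 250 μL total → factor 250/50 = 5
Step 3: 200 μL brought to 20 mL → factor 20000/200 = 100
Step 4: 100 μL + 1100 μL = 1200 μL total → factor 1200/100 = 12
Overall dilution factor = 16 × 5 × 100 × 12 = 96000
Stock = 1.04 × 10^3 nM × 96000 = 9.984 × 10^7 nM = 0.0998 M

0.0998 M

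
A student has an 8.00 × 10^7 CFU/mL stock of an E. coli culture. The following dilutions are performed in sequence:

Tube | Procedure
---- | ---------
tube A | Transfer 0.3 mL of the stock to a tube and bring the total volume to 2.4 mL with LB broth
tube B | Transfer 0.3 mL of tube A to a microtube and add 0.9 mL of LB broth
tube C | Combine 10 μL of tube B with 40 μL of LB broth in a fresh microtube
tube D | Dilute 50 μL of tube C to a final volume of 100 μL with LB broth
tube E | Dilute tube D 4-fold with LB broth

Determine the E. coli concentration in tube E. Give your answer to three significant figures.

Step 1: 0.3 mL brought to 2.4 mL → factor 2.4/0.3 = 8
Step 2: 0.3 mL + 0.9 mL = 1.2 mL total → factor 1.2/0.3 = 4
Step 3: 10 μL + 40 μL = 50 μL total → factor 50/10 = 5
Step 4: 50 μL brought to 100 μL → factor 100/50 = 2
Step 5: 4-fold → factor 4
Overall dilution factor = 8 × 4 × 5 × 2 × 4 = 1280
Final = 8.00 × 10^7 CFU/mL / 1280 = 6.25 × 10^4 CFU/mL

6.25 × 10^4 CFU/mL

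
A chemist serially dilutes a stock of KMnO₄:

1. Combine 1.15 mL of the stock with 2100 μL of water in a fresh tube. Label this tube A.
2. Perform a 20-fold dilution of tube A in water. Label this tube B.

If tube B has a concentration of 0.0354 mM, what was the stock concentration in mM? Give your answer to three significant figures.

Step 1: 1.15 mL + 2100 μL = 3.25 mL total → factor 3.25/1.15 = 2.8261
Step 2: 20-fold → factor 20
Overall dilution factor = 2.8261 × 20 = 56.522
Stock = 0.0354 mM × 56.522 = 2.00 mM

2.00 mM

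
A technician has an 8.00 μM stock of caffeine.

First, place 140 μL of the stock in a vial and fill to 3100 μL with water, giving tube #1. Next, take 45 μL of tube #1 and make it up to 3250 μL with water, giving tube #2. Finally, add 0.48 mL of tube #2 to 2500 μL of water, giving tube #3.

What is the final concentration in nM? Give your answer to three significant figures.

0.806 nM

Step 1: 140 μL brought to 3100 μL → factor 3100/140 = 22.143
Step 2: 45 μL brought to 3250 μL → factor 3250/45 = 72.222
Step 3: 0.48 mL + 2500 μL = 2.98 mL total → factor 2.98/0.48 = 6.2083
Overall dilution factor = 22.143 × 72.222 × 6.2083 = 9928.4
Final = 8.00 μM / 9928.4 = 0.0008058 μM = 0.806 nM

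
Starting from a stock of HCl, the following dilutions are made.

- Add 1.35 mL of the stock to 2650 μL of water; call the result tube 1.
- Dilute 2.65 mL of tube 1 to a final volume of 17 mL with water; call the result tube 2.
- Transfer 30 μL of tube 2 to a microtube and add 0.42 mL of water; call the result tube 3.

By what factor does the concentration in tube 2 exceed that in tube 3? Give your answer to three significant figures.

15.0

Step 1: 1.35 mL + 2650 μL = 4 mL total → factor 4/1.35 = 2.963
Step 2: 2.65 mL brought to 17 mL → factor 17/2.65 = 6.4151
Step 3: 30 μL + 0.42 mL = 450 μL total → factor 450/30 = 15
Dilution factor to tube 2 = 19.008; to tube 3 = 285.12
[tube 2]/[tube 3] = (factor to tube 3)/(factor to tube 2) = 285.12/19.008 = 15.0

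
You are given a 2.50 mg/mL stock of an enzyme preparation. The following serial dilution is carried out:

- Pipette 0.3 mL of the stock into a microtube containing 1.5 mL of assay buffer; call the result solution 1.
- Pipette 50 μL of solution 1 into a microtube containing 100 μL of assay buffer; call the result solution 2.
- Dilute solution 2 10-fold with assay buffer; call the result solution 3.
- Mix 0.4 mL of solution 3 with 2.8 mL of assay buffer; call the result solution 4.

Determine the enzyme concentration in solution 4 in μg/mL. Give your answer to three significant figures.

Step 1: 0.3 mL + 1.5 mL = 1.8 mL total → factor 1.8/0.3 = 6
Step 2: 50 μL + 100 μL = 150 μL total → factor 150/50 = 3
Step 3: 10-fold → factor 10
Step 4: 0.4 mL + 2.8 mL = 3.2 mL total → factor 3.2/0.4 = 8
Overall dilution factor = 6 × 3 × 10 × 8 = 1440
Final = 2.50 mg/mL / 1440 = 0.001736 mg/mL = 1.74 μg/mL

1.74 μg/mL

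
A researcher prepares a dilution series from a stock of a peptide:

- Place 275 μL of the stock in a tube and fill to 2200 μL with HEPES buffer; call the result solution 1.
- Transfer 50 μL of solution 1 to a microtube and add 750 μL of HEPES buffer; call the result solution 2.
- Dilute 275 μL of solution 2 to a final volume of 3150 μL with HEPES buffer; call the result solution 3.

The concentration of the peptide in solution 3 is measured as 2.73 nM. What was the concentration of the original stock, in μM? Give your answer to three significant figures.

Step 1: 275 μL brought to 2200 μL → factor 2200/275 = 8
Step 2: 50 μL + 750 μL = 800 μL total → factor 800/50 = 16
Step 3: 275 μL brought to 3150 μL → factor 3150/275 = 11.455
Overall dilution factor = 8 × 16 × 11.455 = 1466.2
Stock = 2.73 nM × 1466.2 = 4003 nM = 4.00 μM

4.00 μM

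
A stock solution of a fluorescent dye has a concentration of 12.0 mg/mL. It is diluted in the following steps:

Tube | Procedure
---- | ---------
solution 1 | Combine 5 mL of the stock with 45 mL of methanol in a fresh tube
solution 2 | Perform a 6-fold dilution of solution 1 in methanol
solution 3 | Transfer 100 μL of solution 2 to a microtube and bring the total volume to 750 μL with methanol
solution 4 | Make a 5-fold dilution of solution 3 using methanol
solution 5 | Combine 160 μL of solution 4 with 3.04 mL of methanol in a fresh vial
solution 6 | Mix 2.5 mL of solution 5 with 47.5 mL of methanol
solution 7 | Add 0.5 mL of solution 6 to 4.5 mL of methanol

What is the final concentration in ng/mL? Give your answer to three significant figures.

Step 1: 5 mL + 45 mL = 50 mL total → factor 50/5 = 10
Step 2: 6-fold → factor 6
Step 3: 100 μL brought to 750 μL → factor 750/100 = 7.5
Step 4: 5-fold → factor 5
Step 5: 160 μL + 3.04 mL = 3200 μL total → factor 3200/160 = 20
Step 6: 2.5 mL + 47.5 mL = 50 mL total → factor 50/2.5 = 20
Step 7: 0.5 mL + 4.5 mL = 5 mL total → factor 5/0.5 = 10
Overall dilution factor = 10 × 6 × 7.5 × 5 × 20 × 20 × 10 = 9 × 10^6
Final = 12.0 mg/mL / 9 × 10^6 = 1.333 × 10^-6 mg/mL = 1.33 ng/mL

1.33 ng/mL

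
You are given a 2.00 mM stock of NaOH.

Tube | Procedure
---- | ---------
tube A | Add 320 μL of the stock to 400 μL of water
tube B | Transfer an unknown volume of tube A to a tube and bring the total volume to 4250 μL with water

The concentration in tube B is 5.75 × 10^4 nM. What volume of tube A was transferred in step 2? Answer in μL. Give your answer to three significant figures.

275 μL

Step 1: 320 μL + 400 μL = 720 μL total → factor 720/320 = 2.25
Step 2: v brought to 4250 μL → factor = 4250 μL/v
Product of known-step factors = 2.25
Overall factor = 2.00 mM / (5.75 × 10^4 nM) = 34.783
Step-2 factor = 34.783 / 2.25 = 15.459
v = 4250 μL / 15.459 = 275 μL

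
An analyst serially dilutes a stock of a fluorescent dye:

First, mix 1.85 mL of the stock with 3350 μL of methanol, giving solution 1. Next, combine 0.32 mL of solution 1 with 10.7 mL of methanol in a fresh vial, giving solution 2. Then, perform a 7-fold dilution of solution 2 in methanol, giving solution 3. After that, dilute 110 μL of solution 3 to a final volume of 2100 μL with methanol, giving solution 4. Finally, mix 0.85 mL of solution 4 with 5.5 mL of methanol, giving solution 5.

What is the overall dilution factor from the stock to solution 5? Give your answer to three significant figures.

Step 1: 1.85 mL + 3350 μL = 5.2 mL total → factor 5.2/1.85 = 2.8108
Step 2: 0.32 mL + 10.7 mL = 11.02 mL total → factor 11.02/0.32 = 34.438
Step 3: 7-fold → factor 7
Step 4: 110 μL brought to 2100 μL → factor 2100/110 = 19.091
Step 5: 0.85 mL + 5.5 mL = 6.35 mL total → factor 6.35/0.85 = 7.4706
Overall dilution factor = 2.8108 × 34.438 × 7 × 19.091 × 7.4706 = 96637

9.66 × 10^4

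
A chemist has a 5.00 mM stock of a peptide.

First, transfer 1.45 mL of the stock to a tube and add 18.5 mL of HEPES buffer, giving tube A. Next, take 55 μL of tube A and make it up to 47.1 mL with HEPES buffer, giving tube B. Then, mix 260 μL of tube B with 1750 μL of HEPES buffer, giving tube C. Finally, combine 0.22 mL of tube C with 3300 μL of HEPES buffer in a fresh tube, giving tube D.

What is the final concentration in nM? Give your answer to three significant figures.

3.43 nM

Step 1: 1.45 mL + 18.5 mL = 19.95 mL total → factor 19.95/1.45 = 13.759
Step 2: 55 μL brought to 47.1 mL → factor 47100/55 = 856.36
Step 3: 260 μL + 1750 μL = 2010 μL total → factor 2010/260 = 7.7308
Step 4: 0.22 mL + 3300 μL = 3.52 mL total → factor 3.52/0.22 = 16
Overall dilution factor = 13.759 × 856.36 × 7.7308 × 16 = 1.4574 × 10^6
Final = 5.00 mM / 1.4574 × 10^6 = 3.431 × 10^-6 mM = 3.43 nM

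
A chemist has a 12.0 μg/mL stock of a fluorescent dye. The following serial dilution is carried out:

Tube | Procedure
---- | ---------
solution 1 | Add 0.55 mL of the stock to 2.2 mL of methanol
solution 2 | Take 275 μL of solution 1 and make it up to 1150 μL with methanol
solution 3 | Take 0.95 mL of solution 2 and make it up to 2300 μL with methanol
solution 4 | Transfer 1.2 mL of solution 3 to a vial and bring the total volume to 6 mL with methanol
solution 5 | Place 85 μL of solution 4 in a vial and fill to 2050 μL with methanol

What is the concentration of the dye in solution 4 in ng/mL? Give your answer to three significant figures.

47.4 ng/mL

Step 1: 0.55 mL + 2.2 mL = 2.75 mL total → factor 2.75/0.55 = 5
Step 2: 275 μL brought to 1150 μL → factor 1150/275 = 4.1818
Step 3: 0.95 mL brought to 2300 μL → factor 2.3/0.95 = 2.4211
Step 4: 1.2 mL brought to 6 mL → factor 6/1.2 = 5
Dilution factor through solution 4 = 5 × 4.1818 × 2.4211 × 5 = 253.11
[solution 4] = 12.0 μg/mL / 253.11 = 0.04741 μg/mL = 47.4 ng/mL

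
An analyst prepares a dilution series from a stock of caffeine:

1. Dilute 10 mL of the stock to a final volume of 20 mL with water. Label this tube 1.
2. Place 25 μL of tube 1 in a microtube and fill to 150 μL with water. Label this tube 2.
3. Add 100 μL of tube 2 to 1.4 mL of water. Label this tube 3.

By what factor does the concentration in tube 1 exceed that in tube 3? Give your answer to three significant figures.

90.0

Step 1: 10 mL brought to 20 mL → factor 20/10 = 2
Step 2: 25 μL brought to 150 μL → factor 150/25 = 6
Step 3: 100 μL + 1.4 mL = 1500 μL total → factor 1500/100 = 15
Dilution factor to tube 1 = 2; to tube 3 = 180
[tube 1]/[tube 3] = (factor to tube 3)/(factor to tube 1) = 180/2 = 90.0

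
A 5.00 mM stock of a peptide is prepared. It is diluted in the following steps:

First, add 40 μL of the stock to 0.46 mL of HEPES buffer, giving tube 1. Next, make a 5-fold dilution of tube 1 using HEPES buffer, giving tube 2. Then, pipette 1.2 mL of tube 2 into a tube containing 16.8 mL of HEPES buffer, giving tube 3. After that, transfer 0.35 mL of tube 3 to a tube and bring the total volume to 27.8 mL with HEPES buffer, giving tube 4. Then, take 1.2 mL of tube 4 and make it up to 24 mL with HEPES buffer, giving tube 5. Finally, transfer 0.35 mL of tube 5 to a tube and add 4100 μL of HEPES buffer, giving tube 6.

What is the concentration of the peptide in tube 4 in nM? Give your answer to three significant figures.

67.1 nM

Step 1: 40 μL + 0.46 mL = 500 μL total → factor 500/40 = 12.5
Step 2: 5-fold → factor 5
Step 3: 1.2 mL + 16.8 mL = 18 mL total → factor 18/1.2 = 15
Step 4: 0.35 mL brought to 27.8 mL → factor 27.8/0.35 = 79.429
Dilution factor through tube 4 = 12.5 × 5 × 15 × 79.429 = 74464
[tube 4] = 5.00 mM / 74464 = 6.715 × 10^-5 mM = 67.1 nM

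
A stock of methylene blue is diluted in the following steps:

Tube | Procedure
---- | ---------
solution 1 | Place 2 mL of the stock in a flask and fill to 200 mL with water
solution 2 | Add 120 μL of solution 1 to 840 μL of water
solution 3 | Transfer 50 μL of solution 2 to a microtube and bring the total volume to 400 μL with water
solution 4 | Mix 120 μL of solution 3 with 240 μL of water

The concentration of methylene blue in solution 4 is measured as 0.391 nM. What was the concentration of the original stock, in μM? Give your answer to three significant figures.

Step 1: 2 mL brought to 200 mL → factor 200/2 = 100
Step 2: 120 μL + 840 μL = 960 μL total → factor 960/120 = 8
Step 3: 50 μL brought to 400 μL → factor 400/50 = 8
Step 4: 120 μL + 240 μL = 360 μL total → factor 360/120 = 3
Overall dilution factor = 100 × 8 × 8 × 3 = 19200
Stock = 0.391 nM × 19200 = 7507 nM = 7.51 μM

7.51 μM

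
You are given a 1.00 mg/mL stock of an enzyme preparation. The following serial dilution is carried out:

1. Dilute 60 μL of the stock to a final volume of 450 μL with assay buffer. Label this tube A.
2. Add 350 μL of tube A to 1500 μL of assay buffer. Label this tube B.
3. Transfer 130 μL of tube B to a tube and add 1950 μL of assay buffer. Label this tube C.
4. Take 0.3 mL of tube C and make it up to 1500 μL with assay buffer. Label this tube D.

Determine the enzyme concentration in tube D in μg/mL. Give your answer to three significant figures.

0.315 μg/mL

Step 1: 60 μL brought to 450 μL → factor 450/60 = 7.5
Step 2: 350 μL + 1500 μL = 1850 μL total → factor 1850/350 = 5.2857
Step 3: 130 μL + 1950 μL = 2080 μL total → factor 2080/130 = 16
Step 4: 0.3 mL brought to 1500 μL → factor 1.5/0.3 = 5
Overall dilution factor = 7.5 × 5.2857 × 16 × 5 = 3171.4
Final = 1.00 mg/mL / 3171.4 = 0.0003153 mg/mL = 0.315 μg/mL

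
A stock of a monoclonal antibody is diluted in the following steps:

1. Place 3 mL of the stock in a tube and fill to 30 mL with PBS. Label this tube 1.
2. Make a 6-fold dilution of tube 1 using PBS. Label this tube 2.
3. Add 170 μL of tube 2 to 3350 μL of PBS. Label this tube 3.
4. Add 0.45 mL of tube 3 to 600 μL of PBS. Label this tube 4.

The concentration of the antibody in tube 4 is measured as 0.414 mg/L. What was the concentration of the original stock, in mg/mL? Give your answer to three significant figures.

Step 1: 3 mL brought to 30 mL → factor 30/3 = 10
Step 2: 6-fold → factor 6
Step 3: 170 μL + 3350 μL = 3520 μL total → factor 3520/170 = 20.706
Step 4: 0.45 mL + 600 μL = 1.05 mL total → factor 1.05/0.45 = 2.3333
Overall dilution factor = 10 × 6 × 20.706 × 2.3333 = 2898.8
Stock = 0.414 mg/L × 2898.8 = 1200 mg/L = 1.20 mg/mL

1.20 mg/mL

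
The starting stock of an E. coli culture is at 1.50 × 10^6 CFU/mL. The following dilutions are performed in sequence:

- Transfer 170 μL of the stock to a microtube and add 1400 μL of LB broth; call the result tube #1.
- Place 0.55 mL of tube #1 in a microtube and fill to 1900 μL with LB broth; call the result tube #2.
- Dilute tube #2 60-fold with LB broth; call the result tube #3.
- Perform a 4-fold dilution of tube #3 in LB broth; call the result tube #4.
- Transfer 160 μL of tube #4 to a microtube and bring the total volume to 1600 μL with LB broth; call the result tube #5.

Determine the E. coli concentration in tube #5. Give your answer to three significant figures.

Step 1: 170 μL + 1400 μL = 1570 μL total → factor 1570/170 = 9.2353
Step 2: 0.55 mL brought to 1900 μL → factor 1.9/0.55 = 3.4545
Step 3: 60-fold → factor 60
Step 4: 4-fold → factor 4
Step 5: 160 μL brought to 1600 μL → factor 1600/160 = 10
Overall dilution factor = 9.2353 × 3.4545 × 60 × 4 × 10 = 76569
Final = 1.50 × 10^6 CFU/mL / 76569 = 19.6 CFU/mL

19.6 CFU/mL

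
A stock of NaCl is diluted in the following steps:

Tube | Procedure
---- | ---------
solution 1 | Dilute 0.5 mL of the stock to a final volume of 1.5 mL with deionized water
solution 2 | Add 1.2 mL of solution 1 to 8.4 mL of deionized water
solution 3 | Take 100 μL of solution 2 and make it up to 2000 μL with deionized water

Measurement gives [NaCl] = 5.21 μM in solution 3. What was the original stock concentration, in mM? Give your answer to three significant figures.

Step 1: 0.5 mL brought to 1.5 mL → factor 1.5/0.5 = 3
Step 2: 1.2 mL + 8.4 mL = 9.6 mL total → factor 9.6/1.2 = 8
Step 3: 100 μL brought to 2000 μL → factor 2000/100 = 20
Overall dilution factor = 3 × 8 × 20 = 480
Stock = 5.21 μM × 480 = 2501 μM = 2.50 mM

2.50 mM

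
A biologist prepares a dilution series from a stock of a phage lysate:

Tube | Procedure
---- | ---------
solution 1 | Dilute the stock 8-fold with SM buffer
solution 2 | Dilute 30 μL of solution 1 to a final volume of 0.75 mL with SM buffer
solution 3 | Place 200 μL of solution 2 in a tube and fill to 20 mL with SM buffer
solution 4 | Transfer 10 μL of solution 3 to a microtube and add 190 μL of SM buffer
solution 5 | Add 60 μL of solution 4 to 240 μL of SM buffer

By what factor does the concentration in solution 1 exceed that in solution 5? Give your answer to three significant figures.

2.50 × 10^5

Step 1: 8-fold → factor 8
Step 2: 30 μL brought to 0.75 mL → factor 750/30 = 25
Step 3: 200 μL brought to 20 mL → factor 20000/200 = 100
Step 4: 10 μL + 190 μL = 200 μL total → factor 200/10 = 20
Step 5: 60 μL + 240 μL = 300 μL total → factor 300/60 = 5
Dilution factor to solution 1 = 8; to solution 5 = 2 × 10^6
[solution 1]/[solution 5] = (factor to solution 5)/(factor to solution 1) = 2 × 10^6/8 = 2.50 × 10^5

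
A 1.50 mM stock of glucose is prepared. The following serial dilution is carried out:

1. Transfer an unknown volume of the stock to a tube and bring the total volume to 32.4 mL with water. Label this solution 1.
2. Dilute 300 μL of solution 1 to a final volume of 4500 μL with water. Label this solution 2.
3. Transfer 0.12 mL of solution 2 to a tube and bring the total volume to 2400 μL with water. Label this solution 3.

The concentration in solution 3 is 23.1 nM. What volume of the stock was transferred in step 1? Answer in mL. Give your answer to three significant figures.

Step 1: v brought to 32.4 mL → factor = 32.4 mL/v
Step 2: 300 μL brought to 4500 μL → factor 4500/300 = 15
Step 3: 0.12 mL brought to 2400 μL → factor 2.4/0.12 = 20
Product of known-step factors = 300
Overall factor = 1.50 mM / (23.1 nM) = 64935
Step-1 factor = 64935 / 300 = 216.45
v = 32.4 mL / 216.45 = 0.150 mL

0.150 mL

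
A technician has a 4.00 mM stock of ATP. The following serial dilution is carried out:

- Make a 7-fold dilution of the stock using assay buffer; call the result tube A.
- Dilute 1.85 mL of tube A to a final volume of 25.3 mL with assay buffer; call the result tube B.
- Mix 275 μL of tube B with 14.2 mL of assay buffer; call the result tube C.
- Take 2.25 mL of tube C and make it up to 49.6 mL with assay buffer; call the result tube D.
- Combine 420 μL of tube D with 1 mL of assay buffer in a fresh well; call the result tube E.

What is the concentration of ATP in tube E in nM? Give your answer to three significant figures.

Step 1: 7-fold → factor 7
Step 2: 1.85 mL brought to 25.3 mL → factor 25.3/1.85 = 13.676
Step 3: 275 μL + 14.2 mL = 14475 μL total → factor 14475/275 = 52.636
Step 4: 2.25 mL brought to 49.6 mL → factor 49.6/2.25 = 22.044
Step 5: 420 μL + 1 mL = 1420 μL total → factor 1420/420 = 3.381
Overall dilution factor = 7 × 13.676 × 52.636 × 22.044 × 3.381 = 3.7555 × 10^5
Final = 4.00 mM / 3.7555 × 10^5 = 1.065 × 10^-5 mM = 10.7 nM

10.7 nM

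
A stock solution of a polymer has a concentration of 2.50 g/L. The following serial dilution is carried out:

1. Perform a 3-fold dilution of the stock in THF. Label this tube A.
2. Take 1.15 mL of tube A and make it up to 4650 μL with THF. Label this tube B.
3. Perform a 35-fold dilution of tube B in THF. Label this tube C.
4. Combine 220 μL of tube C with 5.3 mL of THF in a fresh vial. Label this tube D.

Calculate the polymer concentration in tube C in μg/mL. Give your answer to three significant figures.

5.89 μg/mL

Step 1: 3-fold → factor 3
Step 2: 1.15 mL brought to 4650 μL → factor 4.65/1.15 = 4.0435
Step 3: 35-fold → factor 35
Dilution factor through tube C = 3 × 4.0435 × 35 = 424.57
[tube C] = 2.50 g/L / 424.57 = 0.005888 g/L = 5.89 μg/mL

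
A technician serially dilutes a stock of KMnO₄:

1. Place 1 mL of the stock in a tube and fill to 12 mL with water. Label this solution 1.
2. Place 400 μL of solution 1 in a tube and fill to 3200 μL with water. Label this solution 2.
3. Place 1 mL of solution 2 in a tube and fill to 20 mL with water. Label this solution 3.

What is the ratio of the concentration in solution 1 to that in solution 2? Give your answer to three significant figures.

Step 1: 1 mL brought to 12 mL → factor 12/1 = 12
Step 2: 400 μL brought to 3200 μL → factor 3200/400 = 8
Dilution factor to solution 1 = 12; to solution 2 = 96
[solution 1]/[solution 2] = (factor to solution 2)/(factor to solution 1) = 96/12 = 8.00

8.00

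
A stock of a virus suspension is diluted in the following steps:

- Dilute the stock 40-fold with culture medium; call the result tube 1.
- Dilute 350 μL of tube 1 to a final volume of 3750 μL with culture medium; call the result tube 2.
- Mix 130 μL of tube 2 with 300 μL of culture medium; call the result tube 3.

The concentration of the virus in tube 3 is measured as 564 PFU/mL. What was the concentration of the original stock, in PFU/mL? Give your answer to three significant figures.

8.00 × 10^5 PFU/mL

Step 1: 40-fold → factor 40
Step 2: 350 μL brought to 3750 μL → factor 3750/350 = 10.714
Step 3: 130 μL + 300 μL = 430 μL total → factor 430/130 = 3.3077
Overall dilution factor = 40 × 10.714 × 3.3077 = 1417.6
Stock = 564 PFU/mL × 1417.6 = 8.00 × 10^5 PFU/mL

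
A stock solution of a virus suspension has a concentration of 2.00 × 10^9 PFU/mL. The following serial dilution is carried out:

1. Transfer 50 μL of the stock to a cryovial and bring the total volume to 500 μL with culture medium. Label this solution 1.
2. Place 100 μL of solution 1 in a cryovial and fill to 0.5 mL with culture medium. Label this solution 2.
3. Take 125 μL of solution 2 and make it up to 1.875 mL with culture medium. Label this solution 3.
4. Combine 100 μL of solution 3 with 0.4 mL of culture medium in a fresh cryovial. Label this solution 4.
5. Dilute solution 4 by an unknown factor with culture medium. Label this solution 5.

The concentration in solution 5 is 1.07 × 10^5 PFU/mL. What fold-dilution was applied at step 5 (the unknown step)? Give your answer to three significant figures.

Step 1: 50 μL brought to 500 μL → factor 500/50 = 10
Step 2: 100 μL brought to 0.5 mL → factor 500/100 = 5
Step 3: 125 μL brought to 1.875 mL → factor 1875/125 = 15
Step 4: 100 μL + 0.4 mL = 500 μL total → factor 500/100 = 5
Step 5: unknown factor x
Product of known-step factors = 3750
Overall factor = 2.00 × 10^9 PFU/mL / (1.07 × 10^5 PFU/mL) = 18692
x = 18692 / 3750 = 4.98

4.98-fold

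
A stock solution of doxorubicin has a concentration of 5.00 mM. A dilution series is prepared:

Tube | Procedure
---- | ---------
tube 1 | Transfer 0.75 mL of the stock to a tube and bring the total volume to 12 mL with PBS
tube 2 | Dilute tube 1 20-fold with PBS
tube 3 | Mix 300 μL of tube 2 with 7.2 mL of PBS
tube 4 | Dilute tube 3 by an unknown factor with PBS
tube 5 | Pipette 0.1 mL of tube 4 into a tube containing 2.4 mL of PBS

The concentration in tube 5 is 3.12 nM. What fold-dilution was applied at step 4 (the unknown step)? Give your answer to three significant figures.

8.01-fold

Step 1: 0.75 mL brought to 12 mL → factor 12/0.75 = 16
Step 2: 20-fold → factor 20
Step 3: 300 μL + 7.2 mL = 7500 μL total → factor 7500/300 = 25
Step 4: unknown factor x
Step 5: 0.1 mL + 2.4 mL = 2.5 mL total → factor 2.5/0.1 = 25
Product of known-step factors = 2 × 10^5
Overall factor = 5.00 mM / (3.12 nM) = 1.6026 × 10^6
x = 1.6026 × 10^6 / 2 × 10^5 = 8.01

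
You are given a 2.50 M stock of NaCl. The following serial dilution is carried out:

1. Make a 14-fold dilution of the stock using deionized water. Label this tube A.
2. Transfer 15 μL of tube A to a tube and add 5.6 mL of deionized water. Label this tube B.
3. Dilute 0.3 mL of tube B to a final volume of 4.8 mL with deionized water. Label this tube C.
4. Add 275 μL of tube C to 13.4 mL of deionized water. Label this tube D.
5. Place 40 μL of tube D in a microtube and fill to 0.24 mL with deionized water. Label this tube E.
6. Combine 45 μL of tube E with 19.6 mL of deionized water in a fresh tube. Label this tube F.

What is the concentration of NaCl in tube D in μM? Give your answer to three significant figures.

Step 1: 14-fold → factor 14
Step 2: 15 μL + 5.6 mL = 5615 μL total → factor 5615/15 = 374.33
Step 3: 0.3 mL brought to 4.8 mL → factor 4.8/0.3 = 16
Step 4: 275 μL + 13.4 mL = 13675 μL total → factor 13675/275 = 49.727
Dilution factor through tube D = 14 × 374.33 × 16 × 49.727 = 4.1697 × 10^6
[tube D] = 2.50 M / 4.1697 × 10^6 = 5.996 × 10^-7 M = 0.600 μM

0.600 μM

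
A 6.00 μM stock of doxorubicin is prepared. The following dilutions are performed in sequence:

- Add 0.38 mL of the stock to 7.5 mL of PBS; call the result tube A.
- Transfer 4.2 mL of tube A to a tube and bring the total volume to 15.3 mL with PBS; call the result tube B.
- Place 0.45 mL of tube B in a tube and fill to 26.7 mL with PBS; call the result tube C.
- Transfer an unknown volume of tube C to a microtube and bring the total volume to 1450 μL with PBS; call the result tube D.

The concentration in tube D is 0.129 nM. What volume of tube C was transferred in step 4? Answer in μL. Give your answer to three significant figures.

140 μL

Step 1: 0.38 mL + 7.5 mL = 7.88 mL total → factor 7.88/0.38 = 20.737
Step 2: 4.2 mL brought to 15.3 mL → factor 15.3/4.2 = 3.6429
Step 3: 0.45 mL brought to 26.7 mL → factor 26.7/0.45 = 59.333
Step 4: v brought to 1450 μL → factor = 1450 μL/v
Product of known-step factors = 4482.1
Overall factor = 6.00 μM / (0.129 nM) = 46512
Step-4 factor = 46512 / 4482.1 = 10.377
v = 1450 μL / 10.377 = 140 μL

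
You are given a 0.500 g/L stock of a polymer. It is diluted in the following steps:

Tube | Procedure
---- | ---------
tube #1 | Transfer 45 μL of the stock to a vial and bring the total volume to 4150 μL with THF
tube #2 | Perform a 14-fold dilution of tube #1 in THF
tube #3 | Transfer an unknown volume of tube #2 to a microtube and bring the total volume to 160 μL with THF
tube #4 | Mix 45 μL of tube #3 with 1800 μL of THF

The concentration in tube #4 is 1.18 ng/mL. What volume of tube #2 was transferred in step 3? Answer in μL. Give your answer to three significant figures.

Step 1: 45 μL brought to 4150 μL → factor 4150/45 = 92.222
Step 2: 14-fold → factor 14
Step 3: v brought to 160 μL → factor = 160 μL/v
Step 4: 45 μL + 1800 μL = 1845 μL total → factor 1845/45 = 41
Product of known-step factors = 52936
Overall factor = 0.500 g/L / (1.18 ng/mL) = 4.2373 × 10^5
Step-3 factor = 4.2373 × 10^5 / 52936 = 8.0046
v = 160 μL / 8.0046 = 20.0 μL

20.0 μL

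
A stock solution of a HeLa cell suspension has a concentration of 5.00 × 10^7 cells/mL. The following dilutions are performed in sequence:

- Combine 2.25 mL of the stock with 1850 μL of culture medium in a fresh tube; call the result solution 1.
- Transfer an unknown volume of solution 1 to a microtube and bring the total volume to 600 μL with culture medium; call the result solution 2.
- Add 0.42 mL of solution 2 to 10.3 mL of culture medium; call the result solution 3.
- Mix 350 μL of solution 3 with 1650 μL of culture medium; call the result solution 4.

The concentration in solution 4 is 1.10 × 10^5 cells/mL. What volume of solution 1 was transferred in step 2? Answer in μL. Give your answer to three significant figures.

351 μL

Step 1: 2.25 mL + 1850 μL = 4.1 mL total → factor 4.1/2.25 = 1.8222
Step 2: v brought to 600 μL → factor = 600 μL/v
Step 3: 0.42 mL + 10.3 mL = 10.72 mL total → factor 10.72/0.42 = 25.524
Step 4: 350 μL + 1650 μL = 2000 μL total → factor 2000/350 = 5.7143
Product of known-step factors = 265.77
Overall factor = 5.00 × 10^7 cells/mL / (1.10 × 10^5 cells/mL) = 454.55
Step-2 factor = 454.55 / 265.77 = 1.7103
v = 600 μL / 1.7103 = 351 μL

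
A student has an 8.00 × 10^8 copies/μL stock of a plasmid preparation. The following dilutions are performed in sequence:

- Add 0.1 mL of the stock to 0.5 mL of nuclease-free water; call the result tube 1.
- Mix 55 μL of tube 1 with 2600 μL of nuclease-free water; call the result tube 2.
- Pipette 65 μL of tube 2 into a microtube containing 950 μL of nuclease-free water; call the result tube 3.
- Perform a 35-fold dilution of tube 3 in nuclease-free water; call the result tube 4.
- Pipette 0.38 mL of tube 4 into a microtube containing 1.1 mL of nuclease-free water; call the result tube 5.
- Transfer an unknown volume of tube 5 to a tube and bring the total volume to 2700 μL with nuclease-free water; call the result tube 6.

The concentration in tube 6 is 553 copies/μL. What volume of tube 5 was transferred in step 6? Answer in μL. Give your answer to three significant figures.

1.15 × 10^3 μL

Step 1: 0.1 mL + 0.5 mL = 0.6 mL total → factor 0.6/0.1 = 6
Step 2: 55 μL + 2600 μL = 2655 μL total → factor 2655/55 = 48.273
Step 3: 65 μL + 950 μL = 1015 μL total → factor 1015/65 = 15.615
Step 4: 35-fold → factor 35
Step 5: 0.38 mL + 1.1 mL = 1.48 mL total → factor 1.48/0.38 = 3.8947
Step 6: v brought to 2700 μL → factor = 2700 μL/v
Product of known-step factors = 6.1653 × 10^5
Overall factor = 8.00 × 10^8 copies/μL / (553 copies/μL) = 1.4467 × 10^6
Step-6 factor = 1.4467 × 10^6 / 6.1653 × 10^5 = 2.3465
v = 2700 μL / 2.3465 = 1.15 × 10^3 μL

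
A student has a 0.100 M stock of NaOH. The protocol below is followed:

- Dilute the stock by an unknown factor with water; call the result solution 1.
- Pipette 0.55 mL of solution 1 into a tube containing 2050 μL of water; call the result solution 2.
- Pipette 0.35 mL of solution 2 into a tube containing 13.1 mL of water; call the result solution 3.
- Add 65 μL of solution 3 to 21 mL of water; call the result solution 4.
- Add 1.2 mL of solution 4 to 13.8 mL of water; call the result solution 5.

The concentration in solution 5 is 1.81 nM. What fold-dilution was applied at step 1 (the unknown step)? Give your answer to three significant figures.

Step 1: unknown factor x
Step 2: 0.55 mL + 2050 μL = 2.6 mL total → factor 2.6/0.55 = 4.7273
Step 3: 0.35 mL + 13.1 mL = 13.45 mL total → factor 13.45/0.35 = 38.429
Step 4: 65 μL + 21 mL = 21065 μL total → factor 21065/65 = 324.08
Step 5: 1.2 mL + 13.8 mL = 15 mL total → factor 15/1.2 = 12.5
Product of known-step factors = 7.3591 × 10^5
Overall factor = 0.100 M / (1.81 nM) = 5.5249 × 10^7
x = 5.5249 × 10^7 / 7.3591 × 10^5 = 75.1

75.1-fold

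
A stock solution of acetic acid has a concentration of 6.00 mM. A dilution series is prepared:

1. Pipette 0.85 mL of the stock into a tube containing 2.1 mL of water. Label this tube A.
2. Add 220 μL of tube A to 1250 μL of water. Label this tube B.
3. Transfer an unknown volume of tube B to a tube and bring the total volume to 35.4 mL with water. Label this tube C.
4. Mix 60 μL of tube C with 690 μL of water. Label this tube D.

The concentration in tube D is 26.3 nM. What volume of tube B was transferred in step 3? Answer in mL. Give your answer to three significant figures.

Step 1: 0.85 mL + 2.1 mL = 2.95 mL total → factor 2.95/0.85 = 3.4706
Step 2: 220 μL + 1250 μL = 1470 μL total → factor 1470/220 = 6.6818
Step 3: v brought to 35.4 mL → factor = 35.4 mL/v
Step 4: 60 μL + 690 μL = 750 μL total → factor 750/60 = 12.5
Product of known-step factors = 289.87
Overall factor = 6.00 mM / (26.3 nM) = 2.2814 × 10^5
Step-3 factor = 2.2814 × 10^5 / 289.87 = 787.02
v = 35.4 mL / 787.02 = 0.0450 mL

0.0450 mL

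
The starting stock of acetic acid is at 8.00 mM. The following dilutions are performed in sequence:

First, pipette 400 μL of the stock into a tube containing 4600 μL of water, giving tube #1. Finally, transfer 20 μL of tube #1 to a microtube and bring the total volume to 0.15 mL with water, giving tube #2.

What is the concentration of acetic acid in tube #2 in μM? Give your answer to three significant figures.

Step 1: 400 μL + 4600 μL = 5000 μL total → factor 5000/400 = 12.5
Step 2: 20 μL brought to 0.15 mL → factor 150/20 = 7.5
Overall dilution factor = 12.5 × 7.5 = 93.75
Final = 8.00 mM / 93.75 = 0.08533 mM = 85.3 μM

85.3 μM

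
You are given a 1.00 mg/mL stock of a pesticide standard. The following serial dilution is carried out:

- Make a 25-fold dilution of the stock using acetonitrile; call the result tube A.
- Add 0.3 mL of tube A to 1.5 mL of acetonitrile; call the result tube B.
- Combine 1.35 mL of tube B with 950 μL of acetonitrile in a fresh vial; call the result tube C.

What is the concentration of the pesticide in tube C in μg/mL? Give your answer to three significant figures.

Step 1: 25-fold → factor 25
Step 2: 0.3 mL + 1.5 mL = 1.8 mL total → factor 1.8/0.3 = 6
Step 3: 1.35 mL + 950 μL = 2.3 mL total → factor 2.3/1.35 = 1.7037
Overall dilution factor = 25 × 6 × 1.7037 = 255.56
Final = 1.00 mg/mL / 255.56 = 0.003913 mg/mL = 3.91 μg/mL

3.91 μg/mL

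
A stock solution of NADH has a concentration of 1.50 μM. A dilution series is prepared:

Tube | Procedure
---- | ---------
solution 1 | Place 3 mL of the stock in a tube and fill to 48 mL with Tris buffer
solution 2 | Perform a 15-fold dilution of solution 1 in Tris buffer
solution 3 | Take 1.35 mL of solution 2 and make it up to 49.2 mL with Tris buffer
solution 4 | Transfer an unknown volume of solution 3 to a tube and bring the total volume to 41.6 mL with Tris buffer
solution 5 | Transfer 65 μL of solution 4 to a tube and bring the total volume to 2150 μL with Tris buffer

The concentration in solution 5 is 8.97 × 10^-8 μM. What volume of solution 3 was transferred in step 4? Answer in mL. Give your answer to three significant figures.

0.720 mL

Step 1: 3 mL brought to 48 mL → factor 48/3 = 16
Step 2: 15-fold → factor 15
Step 3: 1.35 mL brought to 49.2 mL → factor 49.2/1.35 = 36.444
Step 4: v brought to 41.6 mL → factor = 41.6 mL/v
Step 5: 65 μL brought to 2150 μL → factor 2150/65 = 33.077
Product of known-step factors = 2.8931 × 10^5
Overall factor = 1.50 μM / (8.97 × 10^-8 μM) = 1.6722 × 10^7
Step-4 factor = 1.6722 × 10^7 / 2.8931 × 10^5 = 57.8
v = 41.6 mL / 57.8 = 0.720 mL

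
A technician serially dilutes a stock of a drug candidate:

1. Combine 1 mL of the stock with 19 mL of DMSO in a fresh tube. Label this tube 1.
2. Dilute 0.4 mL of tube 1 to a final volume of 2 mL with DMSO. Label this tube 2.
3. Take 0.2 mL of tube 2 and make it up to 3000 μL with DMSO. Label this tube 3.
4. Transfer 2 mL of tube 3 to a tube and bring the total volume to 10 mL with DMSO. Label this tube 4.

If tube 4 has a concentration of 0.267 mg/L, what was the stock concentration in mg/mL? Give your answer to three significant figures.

Step 1: 1 mL + 19 mL = 20 mL total → factor 20/1 = 20
Step 2: 0.4 mL brought to 2 mL → factor 2/0.4 = 5
Step 3: 0.2 mL brought to 3000 μL → factor 3/0.2 = 15
Step 4: 2 mL brought to 10 mL → factor 10/2 = 5
Overall dilution factor = 20 × 5 × 15 × 5 = 7500
Stock = 0.267 mg/L × 7500 = 2002 mg/L = 2.00 mg/mL

2.00 mg/mL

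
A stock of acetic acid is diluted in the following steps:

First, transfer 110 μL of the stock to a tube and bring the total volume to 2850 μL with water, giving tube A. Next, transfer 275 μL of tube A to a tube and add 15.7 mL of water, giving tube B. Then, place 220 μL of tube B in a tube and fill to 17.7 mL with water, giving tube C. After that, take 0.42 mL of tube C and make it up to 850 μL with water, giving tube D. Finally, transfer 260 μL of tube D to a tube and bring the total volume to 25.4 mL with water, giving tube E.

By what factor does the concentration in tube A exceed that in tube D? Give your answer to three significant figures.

Step 1: 110 μL brought to 2850 μL → factor 2850/110 = 25.909
Step 2: 275 μL + 15.7 mL = 15975 μL total → factor 15975/275 = 58.091
Step 3: 220 μL brought to 17.7 mL → factor 17700/220 = 80.455
Step 4: 0.42 mL brought to 850 μL → factor 0.85/0.42 = 2.0238
Dilution factor to tube A = 25.909; to tube D = 2.4506 × 10^5
[tube A]/[tube D] = (factor to tube D)/(factor to tube A) = 2.4506 × 10^5/25.909 = 9.46 × 10^3

9.46 × 10^3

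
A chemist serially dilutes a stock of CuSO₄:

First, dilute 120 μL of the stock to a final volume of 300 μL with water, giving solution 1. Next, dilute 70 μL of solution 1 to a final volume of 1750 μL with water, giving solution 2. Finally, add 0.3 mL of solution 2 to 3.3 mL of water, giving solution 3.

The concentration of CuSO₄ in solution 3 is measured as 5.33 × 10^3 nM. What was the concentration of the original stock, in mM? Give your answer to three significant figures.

Step 1: 120 μL brought to 300 μL → factor 300/120 = 2.5
Step 2: 70 μL brought to 1750 μL → factor 1750/70 = 25
Step 3: 0.3 mL + 3.3 mL = 3.6 mL total → factor 3.6/0.3 = 12
Overall dilution factor = 2.5 × 25 × 12 = 750
Stock = 5.33 × 10^3 nM × 750 = 3.998 × 10^6 nM = 4.00 mM

4.00 mM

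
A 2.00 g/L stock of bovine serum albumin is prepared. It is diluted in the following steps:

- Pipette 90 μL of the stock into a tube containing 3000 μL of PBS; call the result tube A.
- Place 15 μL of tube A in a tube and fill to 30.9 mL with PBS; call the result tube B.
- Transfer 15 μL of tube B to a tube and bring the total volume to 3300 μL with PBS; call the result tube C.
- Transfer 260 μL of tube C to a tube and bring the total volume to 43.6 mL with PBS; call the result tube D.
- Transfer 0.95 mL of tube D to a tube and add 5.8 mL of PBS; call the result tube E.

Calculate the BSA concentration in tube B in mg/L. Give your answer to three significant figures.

0.0283 mg/L

Step 1: 90 μL + 3000 μL = 3090 μL total → factor 3090/90 = 34.333
Step 2: 15 μL brought to 30.9 mL → factor 30900/15 = 2060
Dilution factor through tube B = 34.333 × 2060 = 70727
[tube B] = 2.00 g/L / 70727 = 2.828 × 10^-5 g/L = 0.0283 mg/L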